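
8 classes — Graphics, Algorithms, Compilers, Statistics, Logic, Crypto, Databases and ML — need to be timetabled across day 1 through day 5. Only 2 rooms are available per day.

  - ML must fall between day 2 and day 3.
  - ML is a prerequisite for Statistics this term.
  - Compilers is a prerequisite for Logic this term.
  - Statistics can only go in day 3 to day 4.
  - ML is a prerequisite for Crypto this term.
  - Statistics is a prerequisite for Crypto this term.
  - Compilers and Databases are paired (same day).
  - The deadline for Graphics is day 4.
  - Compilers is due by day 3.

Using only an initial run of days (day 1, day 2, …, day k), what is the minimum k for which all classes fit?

4

The precedence chain requires at least 3 distinct days.
With at most 2 per day and 8 classes, at least 4 days are needed.
Propagating the time windows through the other constraints, Crypto can't land before day 4, so the schedule must run through at least day 4.
4 works (last occupied day: day 4): for example ML -> day 2, Compilers -> day 1, Databases -> day 1, Statistics -> day 3, Crypto -> day 4, Logic -> day 2, Graphics -> day 3, Algorithms -> day 4.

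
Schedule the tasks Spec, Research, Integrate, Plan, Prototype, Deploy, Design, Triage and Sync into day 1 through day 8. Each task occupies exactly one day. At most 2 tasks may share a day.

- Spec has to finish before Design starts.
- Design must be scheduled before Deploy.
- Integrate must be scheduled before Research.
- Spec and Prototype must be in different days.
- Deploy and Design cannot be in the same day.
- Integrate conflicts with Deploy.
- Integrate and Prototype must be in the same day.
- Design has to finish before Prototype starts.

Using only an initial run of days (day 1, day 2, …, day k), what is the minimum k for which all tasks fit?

The precedence chain requires at least 4 distinct days.
With at most 2 per day and 9 tasks, at least 5 days are needed.
5 works (last occupied day: day 5): for example Sync -> day 5; Deploy -> day 4; Design -> day 2; Spec -> day 1; Plan -> day 1; Integrate -> day 3; Research -> day 4; Triage -> day 2; Prototype -> day 3.

5 days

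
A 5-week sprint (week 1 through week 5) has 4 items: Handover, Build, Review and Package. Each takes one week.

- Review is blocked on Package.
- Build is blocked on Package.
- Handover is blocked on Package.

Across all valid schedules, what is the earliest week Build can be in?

Precedence pushes Build to at least week 2.
Build at week 2 is achievable: Review in week 2; Build in week 2; Handover in week 2; Package in week 1.

week 2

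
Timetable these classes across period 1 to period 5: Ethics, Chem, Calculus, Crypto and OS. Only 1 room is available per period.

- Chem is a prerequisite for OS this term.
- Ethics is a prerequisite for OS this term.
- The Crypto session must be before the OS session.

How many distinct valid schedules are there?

30

Splitting on Ethics: it can be period 1 (8), period 2 (8), period 3 (8), period 4 (6). Listing each branch's schedules as (Chem, Calculus, Crypto, OS) by period number:
Ethics=period 1: (2,3,4,5) (2,4,3,5) (2,5,3,4) (3,2,4,5) (3,4,2,5) (3,5,2,4) (4,2,3,5) (4,3,2,5) — 8.
Ethics=period 2: (1,3,4,5) (1,4,3,5) (1,5,3,4) (3,1,4,5) (3,4,1,5) (3,5,1,4) (4,1,3,5) (4,3,1,5) — 8.
Ethics=period 3: (1,2,4,5) (1,4,2,5) (1,5,2,4) (2,1,4,5) (2,4,1,5) (2,5,1,4) (4,1,2,5) (4,2,1,5) — 8.
Ethics=period 4: (1,2,3,5) (1,3,2,5) (2,1,3,5) (2,3,1,5) (3,1,2,5) (3,2,1,5) — 6.
Summing: 8 + 8 + 8 + 6 = 30.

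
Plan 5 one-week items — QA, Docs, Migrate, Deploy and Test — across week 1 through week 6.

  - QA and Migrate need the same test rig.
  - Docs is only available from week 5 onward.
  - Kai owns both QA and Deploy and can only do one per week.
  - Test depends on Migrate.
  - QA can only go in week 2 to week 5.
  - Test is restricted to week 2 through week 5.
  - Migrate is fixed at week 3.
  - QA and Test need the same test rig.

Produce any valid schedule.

Deploy=week 1; Docs=week 5; Migrate=week 3; Test=week 4; QA=week 2

Checking: Migrate(week 3) before Test(week 4); QA(week 2) != Deploy(week 1); QA(week 2) != Migrate(week 3); QA(week 2) != Test(week 4); Docs=week 5 in [week 5,week 6]; Test=week 4 in [week 2,week 5]; Migrate=week 3 in [week 3,week 3]; QA=week 2 in [week 2,week 5].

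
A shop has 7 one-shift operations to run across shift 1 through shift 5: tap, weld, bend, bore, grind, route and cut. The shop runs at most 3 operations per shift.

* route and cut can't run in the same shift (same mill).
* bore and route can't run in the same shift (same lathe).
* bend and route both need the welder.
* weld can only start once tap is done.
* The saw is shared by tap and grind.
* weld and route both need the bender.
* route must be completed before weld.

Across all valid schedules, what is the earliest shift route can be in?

Downstream work caps route at shift 4.
route at shift 1 is achievable: tap -> shift 1, grind -> shift 3, bend -> shift 2, bore -> shift 2, cut -> shift 3, route -> shift 1, weld -> shift 2.

shift 1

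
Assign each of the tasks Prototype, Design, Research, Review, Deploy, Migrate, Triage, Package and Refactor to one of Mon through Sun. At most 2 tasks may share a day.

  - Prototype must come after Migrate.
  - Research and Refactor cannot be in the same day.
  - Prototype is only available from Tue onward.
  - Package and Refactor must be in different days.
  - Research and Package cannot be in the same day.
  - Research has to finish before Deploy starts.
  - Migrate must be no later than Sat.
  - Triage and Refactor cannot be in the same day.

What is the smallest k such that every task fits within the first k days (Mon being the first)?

5 days

The precedence chain requires at least 2 distinct days.
With at most 2 per day and 9 tasks, at least 5 days are needed.
5 works (last occupied day: Fri): for example Package in Thu; Migrate in Mon; Review in Wed; Research in Mon; Refactor in Fri; Deploy in Tue; Design in Wed; Triage in Thu; Prototype in Tue.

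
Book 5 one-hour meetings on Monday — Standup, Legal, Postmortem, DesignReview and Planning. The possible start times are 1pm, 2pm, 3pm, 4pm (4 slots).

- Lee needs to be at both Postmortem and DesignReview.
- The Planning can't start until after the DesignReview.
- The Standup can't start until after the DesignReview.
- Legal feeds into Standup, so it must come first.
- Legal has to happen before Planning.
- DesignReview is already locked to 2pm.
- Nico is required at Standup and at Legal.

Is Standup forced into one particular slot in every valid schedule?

Standup can be 3pm (e.g. Standup -> 3pm, Postmortem -> 1pm, Legal -> 1pm, Planning -> 3pm, DesignReview -> 2pm) or 4pm (e.g. DesignReview -> 2pm; Legal -> 1pm; Standup -> 4pm; Postmortem -> 1pm; Planning -> 3pm).

No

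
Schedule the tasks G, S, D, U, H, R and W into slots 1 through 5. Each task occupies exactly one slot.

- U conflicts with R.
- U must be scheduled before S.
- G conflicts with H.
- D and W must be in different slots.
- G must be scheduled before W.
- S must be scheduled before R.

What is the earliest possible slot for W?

Precedence pushes W to at least 2.
W at 2 is achievable: D in 1; R in 3; G in 1; W in 2; H in 2; U in 1; S in 2.

2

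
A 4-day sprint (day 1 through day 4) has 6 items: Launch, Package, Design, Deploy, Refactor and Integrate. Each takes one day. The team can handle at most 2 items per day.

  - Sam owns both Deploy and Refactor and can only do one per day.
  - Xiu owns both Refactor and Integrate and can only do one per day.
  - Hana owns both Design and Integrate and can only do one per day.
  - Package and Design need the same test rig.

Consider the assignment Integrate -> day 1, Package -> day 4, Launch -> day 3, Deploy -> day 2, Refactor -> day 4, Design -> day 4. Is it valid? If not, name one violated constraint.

Hana owns both Design and Integrate and can only do one per day — holds.
Xiu owns both Refactor and Integrate and can only do one per day — holds.
Package and Design need the same test rig — violated.
Sam owns both Deploy and Refactor and can only do one per day — holds.
The team can handle at most 2 items per day — violated.

No — it violates: Package and Design need the same test rig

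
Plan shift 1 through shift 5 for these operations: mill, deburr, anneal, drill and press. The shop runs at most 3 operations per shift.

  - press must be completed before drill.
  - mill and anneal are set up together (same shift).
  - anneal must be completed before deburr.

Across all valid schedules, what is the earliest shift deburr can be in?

Precedence pushes deburr to at least shift 2.
deburr at shift 2 is achievable: mill=shift 1, drill=shift 2, anneal=shift 1, press=shift 1, deburr=shift 2.

shift 2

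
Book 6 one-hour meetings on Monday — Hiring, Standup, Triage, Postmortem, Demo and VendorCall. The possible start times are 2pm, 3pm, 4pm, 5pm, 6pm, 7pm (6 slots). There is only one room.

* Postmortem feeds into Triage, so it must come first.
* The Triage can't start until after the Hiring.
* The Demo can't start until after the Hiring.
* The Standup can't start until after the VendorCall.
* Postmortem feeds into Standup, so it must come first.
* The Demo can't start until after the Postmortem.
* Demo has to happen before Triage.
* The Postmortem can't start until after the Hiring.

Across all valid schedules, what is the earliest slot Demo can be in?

4pm

Precedence pushes Demo to at least 4pm; downstream work caps Demo at 6pm.
Demo at 4pm is achievable: Demo=4pm, VendorCall=6pm, Triage=5pm, Postmortem=3pm, Hiring=2pm, Standup=7pm.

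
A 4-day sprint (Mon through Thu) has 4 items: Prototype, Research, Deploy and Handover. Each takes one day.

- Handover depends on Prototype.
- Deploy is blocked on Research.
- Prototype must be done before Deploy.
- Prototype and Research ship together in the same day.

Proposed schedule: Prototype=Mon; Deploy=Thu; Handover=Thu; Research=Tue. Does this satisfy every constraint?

Prototype must be done before Deploy — holds.
Prototype and Research ship together in the same day — violated.
Deploy is blocked on Research — holds.
Handover depends on Prototype — holds.

Invalid. Prototype and Research ship together in the same day.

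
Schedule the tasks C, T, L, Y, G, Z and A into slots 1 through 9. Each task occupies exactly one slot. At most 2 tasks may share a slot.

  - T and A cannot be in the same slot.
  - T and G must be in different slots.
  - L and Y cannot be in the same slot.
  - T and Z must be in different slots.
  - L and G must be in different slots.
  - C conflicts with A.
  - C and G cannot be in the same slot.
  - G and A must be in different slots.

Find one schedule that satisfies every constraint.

Y in 3, G in 3, T in 1, C in 1, Z in 2, A in 4, L in 2

Checking: T(1) != Z(2); G(3) != A(4); C(1) != A(4); C(1) != G(3); T(1) != G(3); T(1) != A(4); L(2) != Y(3); L(2) != G(3); max 2 per slot (cap 2).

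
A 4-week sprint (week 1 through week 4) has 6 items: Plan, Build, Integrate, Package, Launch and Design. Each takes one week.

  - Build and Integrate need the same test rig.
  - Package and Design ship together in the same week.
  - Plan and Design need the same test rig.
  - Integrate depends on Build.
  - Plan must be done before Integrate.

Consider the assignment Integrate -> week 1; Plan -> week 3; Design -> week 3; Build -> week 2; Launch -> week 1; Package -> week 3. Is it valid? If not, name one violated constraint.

No — it violates: Plan must be done before Integrate

Build and Integrate need the same test rig — holds.
Package and Design ship together in the same week — holds.
Integrate depends on Build — violated.
Plan must be done before Integrate — violated.
Plan and Design need the same test rig — violated.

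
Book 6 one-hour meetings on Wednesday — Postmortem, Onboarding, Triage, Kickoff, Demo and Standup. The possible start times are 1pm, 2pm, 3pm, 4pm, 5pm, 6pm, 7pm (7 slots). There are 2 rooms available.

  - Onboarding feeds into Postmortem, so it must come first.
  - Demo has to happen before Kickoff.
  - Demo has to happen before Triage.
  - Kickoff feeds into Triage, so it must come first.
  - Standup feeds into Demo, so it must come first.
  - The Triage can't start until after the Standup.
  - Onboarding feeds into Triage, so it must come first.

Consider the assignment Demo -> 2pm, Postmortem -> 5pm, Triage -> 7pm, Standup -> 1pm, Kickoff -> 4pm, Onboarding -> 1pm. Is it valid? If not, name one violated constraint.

Yes, all constraints hold

Onboarding feeds into Postmortem, so it must come first — holds.
Kickoff feeds into Triage, so it must come first — holds.
Demo has to happen before Triage — holds.
Demo has to happen before Kickoff — holds.
Standup feeds into Demo, so it must come first — holds.
The Triage can't start until after the Standup — holds.
There are 2 rooms available — holds.
Onboarding feeds into Triage, so it must come first — holds.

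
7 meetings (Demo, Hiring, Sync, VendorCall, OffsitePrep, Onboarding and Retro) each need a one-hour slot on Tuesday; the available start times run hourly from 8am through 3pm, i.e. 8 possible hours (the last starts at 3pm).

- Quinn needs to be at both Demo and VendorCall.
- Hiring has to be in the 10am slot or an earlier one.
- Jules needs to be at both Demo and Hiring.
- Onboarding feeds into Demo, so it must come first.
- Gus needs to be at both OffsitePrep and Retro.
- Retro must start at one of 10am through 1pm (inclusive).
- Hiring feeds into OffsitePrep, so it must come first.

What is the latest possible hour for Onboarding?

2pm

Downstream work caps Onboarding at 2pm.
Onboarding at 2pm is achievable: Hiring=8am; OffsitePrep=9am; VendorCall=8am; Retro=10am; Sync=8am; Demo=3pm; Onboarding=2pm.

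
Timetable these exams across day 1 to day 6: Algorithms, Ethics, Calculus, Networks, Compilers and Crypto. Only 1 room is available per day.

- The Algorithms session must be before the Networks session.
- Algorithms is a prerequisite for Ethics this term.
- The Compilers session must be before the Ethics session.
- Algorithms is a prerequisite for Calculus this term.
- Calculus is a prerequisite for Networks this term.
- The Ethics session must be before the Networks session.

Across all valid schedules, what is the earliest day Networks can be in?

day 5

Precedence pushes Networks to at least day 3.
Networks at day 5 is achievable: Calculus=day 4; Networks=day 5; Algorithms=day 1; Compilers=day 2; Crypto=day 6; Ethics=day 3.
Nothing earlier works — the capacity limit rule out every day before day 5.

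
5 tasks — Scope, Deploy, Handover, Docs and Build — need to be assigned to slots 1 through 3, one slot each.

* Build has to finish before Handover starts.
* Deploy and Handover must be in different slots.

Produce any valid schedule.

Deploy -> 1; Handover -> 2; Docs -> 1; Scope -> 1; Build -> 1

Checking: Build(1) before Handover(2); Deploy(1) != Handover(2).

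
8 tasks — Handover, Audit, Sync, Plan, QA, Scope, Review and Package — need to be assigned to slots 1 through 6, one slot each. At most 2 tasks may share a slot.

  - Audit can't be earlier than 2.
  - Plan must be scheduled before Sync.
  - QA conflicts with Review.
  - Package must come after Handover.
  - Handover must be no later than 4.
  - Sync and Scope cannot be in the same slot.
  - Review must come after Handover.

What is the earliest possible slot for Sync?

2

Precedence pushes Sync to at least 2.
Sync at 2 is achievable: Sync in 2, Audit in 2, Plan in 1, Handover in 1, QA in 4, Scope in 4, Review in 3, Package in 3.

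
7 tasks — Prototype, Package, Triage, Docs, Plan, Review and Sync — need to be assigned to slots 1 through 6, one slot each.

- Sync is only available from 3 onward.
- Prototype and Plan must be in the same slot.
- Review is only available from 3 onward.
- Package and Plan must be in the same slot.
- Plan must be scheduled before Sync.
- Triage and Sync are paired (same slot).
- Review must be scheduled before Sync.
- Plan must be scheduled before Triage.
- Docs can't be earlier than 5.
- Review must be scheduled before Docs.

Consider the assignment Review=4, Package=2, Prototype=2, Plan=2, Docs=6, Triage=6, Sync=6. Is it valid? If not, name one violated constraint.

Yes

Package and Plan must be in the same slot — holds.
Plan must be scheduled before Sync — holds.
Review is only available from 3 onward — holds.
Prototype and Plan must be in the same slot — holds.
Sync is only available from 3 onward — holds.
Docs can't be earlier than 5 — holds.
Triage and Sync are paired (same slot) — holds.
Review must be scheduled before Docs — holds.
Plan must be scheduled before Triage — holds.
Review must be scheduled before Sync — holds.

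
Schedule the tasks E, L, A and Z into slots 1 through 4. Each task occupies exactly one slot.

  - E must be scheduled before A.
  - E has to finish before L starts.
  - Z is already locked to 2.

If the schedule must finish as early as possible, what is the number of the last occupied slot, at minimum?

slot 2

The precedence chain requires at least 2 distinct slots.
2 works (last occupied slot: 2): for example Z in 2; A in 2; L in 2; E in 1.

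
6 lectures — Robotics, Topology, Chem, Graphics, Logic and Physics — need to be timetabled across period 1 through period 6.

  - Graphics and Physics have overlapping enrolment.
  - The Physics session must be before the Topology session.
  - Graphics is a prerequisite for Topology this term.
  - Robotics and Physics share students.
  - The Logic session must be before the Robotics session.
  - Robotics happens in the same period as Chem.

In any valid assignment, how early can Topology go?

Precedence pushes Topology to at least period 2.
Topology at period 3 is achievable: Physics in period 1, Logic in period 1, Topology in period 3, Chem in period 2, Graphics in period 2, Robotics in period 2.
Nothing earlier works — the conflict constraints rule out every period before period 3.

period 3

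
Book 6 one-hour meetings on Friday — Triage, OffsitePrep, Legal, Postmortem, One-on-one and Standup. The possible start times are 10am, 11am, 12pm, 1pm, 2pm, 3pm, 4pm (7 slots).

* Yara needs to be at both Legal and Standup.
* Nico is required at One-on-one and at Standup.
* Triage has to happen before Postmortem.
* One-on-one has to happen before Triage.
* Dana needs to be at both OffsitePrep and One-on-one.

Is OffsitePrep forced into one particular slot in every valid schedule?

OffsitePrep can be 10am (e.g. Triage -> 12pm; OffsitePrep -> 10am; One-on-one -> 11am; Legal -> 10am; Standup -> 12pm; Postmortem -> 1pm) or 11am (e.g. Legal in 10am; Postmortem in 12pm; Standup in 11am; Triage in 11am; One-on-one in 10am; OffsitePrep in 11am).

No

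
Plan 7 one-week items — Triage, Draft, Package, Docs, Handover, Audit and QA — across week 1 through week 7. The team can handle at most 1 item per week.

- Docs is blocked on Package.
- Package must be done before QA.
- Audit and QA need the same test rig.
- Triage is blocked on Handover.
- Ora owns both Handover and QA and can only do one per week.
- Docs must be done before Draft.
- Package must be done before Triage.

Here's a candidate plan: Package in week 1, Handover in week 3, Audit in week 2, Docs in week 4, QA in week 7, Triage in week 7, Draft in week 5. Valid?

Ora owns both Handover and QA and can only do one per week — holds.
The team can handle at most 1 item per week — violated.
Audit and QA need the same test rig — holds.
Package must be done before Triage — holds.
Package must be done before QA — holds.
Docs is blocked on Package — holds.
Docs must be done before Draft — holds.
Triage is blocked on Handover — holds.

No. The team can handle at most 1 item per week is not satisfied.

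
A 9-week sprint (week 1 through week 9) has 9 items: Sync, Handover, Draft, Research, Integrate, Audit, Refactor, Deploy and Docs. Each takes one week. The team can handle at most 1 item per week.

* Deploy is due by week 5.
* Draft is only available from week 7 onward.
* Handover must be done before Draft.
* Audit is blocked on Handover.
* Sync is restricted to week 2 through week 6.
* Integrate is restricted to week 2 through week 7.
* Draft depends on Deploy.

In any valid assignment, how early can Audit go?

week 2

Precedence pushes Audit to at least week 2.
Audit at week 2 is achievable: Refactor -> week 8, Audit -> week 2, Handover -> week 1, Research -> week 6, Docs -> week 9, Integrate -> week 5, Draft -> week 7, Deploy -> week 3, Sync -> week 4.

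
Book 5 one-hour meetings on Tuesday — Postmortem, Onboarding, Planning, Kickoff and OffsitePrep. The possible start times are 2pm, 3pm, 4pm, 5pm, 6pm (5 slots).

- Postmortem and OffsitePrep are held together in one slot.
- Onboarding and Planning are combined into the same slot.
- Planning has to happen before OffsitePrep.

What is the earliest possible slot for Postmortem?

Postmortem must be in the same slot as OffsitePrep, which can't be before 3pm, so Postmortem is at least 3pm.
Postmortem at 3pm is achievable: Planning -> 2pm, OffsitePrep -> 3pm, Kickoff -> 2pm, Onboarding -> 2pm, Postmortem -> 3pm.

3pm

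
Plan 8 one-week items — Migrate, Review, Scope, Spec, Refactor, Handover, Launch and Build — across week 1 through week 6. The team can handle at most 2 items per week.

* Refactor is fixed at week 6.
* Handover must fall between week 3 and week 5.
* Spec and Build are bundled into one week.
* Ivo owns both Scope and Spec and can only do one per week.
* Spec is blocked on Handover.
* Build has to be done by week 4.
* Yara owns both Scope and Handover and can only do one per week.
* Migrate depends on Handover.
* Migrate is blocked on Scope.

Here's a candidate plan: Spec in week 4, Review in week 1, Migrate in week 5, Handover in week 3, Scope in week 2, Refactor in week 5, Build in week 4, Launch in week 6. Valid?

Refactor is fixed at week 6 — violated.
The team can handle at most 2 items per week — holds.
Yara owns both Scope and Handover and can only do one per week — holds.
Build has to be done by week 4 — holds.
Handover must fall between week 3 and week 5 — holds.
Spec is blocked on Handover — holds.
Migrate depends on Handover — holds.
Ivo owns both Scope and Spec and can only do one per week — holds.
Migrate is blocked on Scope — holds.
Spec and Build are bundled into one week — holds.

No. Refactor is fixed at week 6 is not satisfied.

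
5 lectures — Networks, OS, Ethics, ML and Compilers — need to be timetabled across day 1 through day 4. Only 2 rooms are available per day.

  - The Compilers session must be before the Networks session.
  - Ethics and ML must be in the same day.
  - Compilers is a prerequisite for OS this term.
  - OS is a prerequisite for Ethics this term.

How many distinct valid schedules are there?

Splitting on Networks: it can be day 2 (3), day 3 (3), day 4 (1). Listing each branch's schedules as (OS, Ethics, ML, Compilers) by day number:
Networks=day 2: (2,3,3,1) (2,4,4,1) (3,4,4,1) — 3.
Networks=day 3: (2,4,4,1) (3,4,4,1) (3,4,4,2) — 3.
Networks=day 4: (2,3,3,1) — 1.
Summing: 3 + 3 + 1 = 7.

7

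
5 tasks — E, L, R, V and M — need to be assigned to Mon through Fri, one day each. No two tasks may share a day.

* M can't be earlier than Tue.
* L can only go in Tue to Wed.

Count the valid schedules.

36

Splitting on E: it can be Mon (12), Tue (4), Wed (4), Thu (8), Fri (8). Listing each branch's schedules as (L, R, V, M):
E=Mon: (Tue,Wed,Thu,Fri) (Tue,Wed,Fri,Thu) (Tue,Thu,Wed,Fri) (Tue,Thu,Fri,Wed) (Tue,Fri,Wed,Thu) (Tue,Fri,Thu,Wed) (Wed,Tue,Thu,Fri) (Wed,Tue,Fri,Thu) (Wed,Thu,Tue,Fri) (Wed,Thu,Fri,Tue) (Wed,Fri,Tue,Thu) (Wed,Fri,Thu,Tue) — 12.
E=Tue: (Wed,Mon,Thu,Fri) (Wed,Mon,Fri,Thu) (Wed,Thu,Mon,Fri) (Wed,Fri,Mon,Thu) — 4.
E=Wed: (Tue,Mon,Thu,Fri) (Tue,Mon,Fri,Thu) (Tue,Thu,Mon,Fri) (Tue,Fri,Mon,Thu) — 4.
E=Thu: (Tue,Mon,Wed,Fri) (Tue,Mon,Fri,Wed) (Tue,Wed,Mon,Fri) (Tue,Fri,Mon,Wed) (Wed,Mon,Tue,Fri) (Wed,Mon,Fri,Tue) (Wed,Tue,Mon,Fri) (Wed,Fri,Mon,Tue) — 8.
E=Fri: (Tue,Mon,Wed,Thu) (Tue,Mon,Thu,Wed) (Tue,Wed,Mon,Thu) (Tue,Thu,Mon,Wed) (Wed,Mon,Tue,Thu) (Wed,Mon,Thu,Tue) (Wed,Tue,Mon,Thu) (Wed,Thu,Mon,Tue) — 8.
Summing: 12 + 4 + 4 + 8 + 8 = 36.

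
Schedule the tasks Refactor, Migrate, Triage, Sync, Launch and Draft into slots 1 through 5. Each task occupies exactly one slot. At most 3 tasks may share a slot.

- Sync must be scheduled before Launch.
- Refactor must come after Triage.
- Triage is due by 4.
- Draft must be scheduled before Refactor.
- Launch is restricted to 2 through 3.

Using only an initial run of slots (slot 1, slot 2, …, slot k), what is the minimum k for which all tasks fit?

2

The precedence chain requires at least 2 distinct slots.
With at most 3 per slot and 6 tasks, at least 2 slots are needed.
2 works (last occupied slot: 2): for example Draft -> 1, Sync -> 1, Refactor -> 2, Migrate -> 2, Launch -> 2, Triage -> 1.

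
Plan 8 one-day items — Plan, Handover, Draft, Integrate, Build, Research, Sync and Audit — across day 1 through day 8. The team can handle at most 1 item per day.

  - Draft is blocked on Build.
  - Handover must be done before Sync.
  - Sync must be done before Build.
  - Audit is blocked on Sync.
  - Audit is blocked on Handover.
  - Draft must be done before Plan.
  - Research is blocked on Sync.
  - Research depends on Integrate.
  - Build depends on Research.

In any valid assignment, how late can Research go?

Precedence pushes Research to at least day 3; downstream work caps Research at day 5.
Research at day 5 is achievable: Build -> day 6, Draft -> day 7, Research -> day 5, Plan -> day 8, Audit -> day 3, Sync -> day 2, Integrate -> day 4, Handover -> day 1.

day 5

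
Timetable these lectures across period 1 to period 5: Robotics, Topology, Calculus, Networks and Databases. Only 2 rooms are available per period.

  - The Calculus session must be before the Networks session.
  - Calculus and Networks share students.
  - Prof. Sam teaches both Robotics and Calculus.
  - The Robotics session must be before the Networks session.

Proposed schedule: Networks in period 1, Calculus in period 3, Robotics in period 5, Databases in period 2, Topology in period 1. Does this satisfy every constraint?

The Robotics session must be before the Networks session — violated.
The Calculus session must be before the Networks session — violated.
Prof. Sam teaches both Robotics and Calculus — holds.
Only 2 rooms are available per period — holds.
Calculus and Networks share students — holds.

No. The Robotics session must be before the Networks session is not satisfied.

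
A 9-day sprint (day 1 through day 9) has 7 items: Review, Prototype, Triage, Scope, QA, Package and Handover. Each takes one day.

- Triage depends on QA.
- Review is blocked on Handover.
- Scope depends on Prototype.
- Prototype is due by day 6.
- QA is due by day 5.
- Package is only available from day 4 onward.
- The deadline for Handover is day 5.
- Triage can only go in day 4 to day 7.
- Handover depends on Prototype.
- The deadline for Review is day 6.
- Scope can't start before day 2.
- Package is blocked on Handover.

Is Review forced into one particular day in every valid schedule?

Review can be day 3 (e.g. Triage -> day 4; Package -> day 4; Prototype -> day 1; Scope -> day 2; Handover -> day 2; QA -> day 1; Review -> day 3) or day 4 (e.g. Triage -> day 4; Scope -> day 2; QA -> day 1; Review -> day 4; Prototype -> day 1; Package -> day 4; Handover -> day 2).

No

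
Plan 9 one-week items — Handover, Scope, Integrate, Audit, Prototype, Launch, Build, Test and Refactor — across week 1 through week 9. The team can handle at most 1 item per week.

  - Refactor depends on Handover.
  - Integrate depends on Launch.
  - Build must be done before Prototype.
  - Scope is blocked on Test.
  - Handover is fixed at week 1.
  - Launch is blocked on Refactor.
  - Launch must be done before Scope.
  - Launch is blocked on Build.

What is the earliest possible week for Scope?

Precedence pushes Scope to at least week 4.
Scope at week 6 is achievable: Prototype=week 8, Launch=week 4, Build=week 2, Test=week 5, Refactor=week 3, Scope=week 6, Handover=week 1, Audit=week 9, Integrate=week 7.
Nothing earlier works — the capacity limit rule out every week before week 6.

week 6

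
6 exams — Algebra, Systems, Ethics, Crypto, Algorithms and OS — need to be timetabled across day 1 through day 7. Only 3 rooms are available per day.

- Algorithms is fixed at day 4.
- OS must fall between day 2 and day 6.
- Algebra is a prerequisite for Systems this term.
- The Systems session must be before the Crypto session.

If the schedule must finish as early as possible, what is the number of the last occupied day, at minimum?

The precedence chain requires at least 3 distinct days.
With at most 3 per day and 6 exams, at least 2 days are needed.
Algorithms can't be placed before day 4, so the schedule must run through at least day 4.
4 works (last occupied day: day 4): for example Ethics in day 1, Algorithms in day 4, OS in day 2, Algebra in day 1, Crypto in day 3, Systems in day 2.

4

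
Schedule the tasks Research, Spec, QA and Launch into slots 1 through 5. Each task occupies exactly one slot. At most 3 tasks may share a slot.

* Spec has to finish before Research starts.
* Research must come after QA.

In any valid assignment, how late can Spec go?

4

Downstream work caps Spec at 4.
Spec at 4 is achievable: Spec=4, Research=5, Launch=1, QA=1.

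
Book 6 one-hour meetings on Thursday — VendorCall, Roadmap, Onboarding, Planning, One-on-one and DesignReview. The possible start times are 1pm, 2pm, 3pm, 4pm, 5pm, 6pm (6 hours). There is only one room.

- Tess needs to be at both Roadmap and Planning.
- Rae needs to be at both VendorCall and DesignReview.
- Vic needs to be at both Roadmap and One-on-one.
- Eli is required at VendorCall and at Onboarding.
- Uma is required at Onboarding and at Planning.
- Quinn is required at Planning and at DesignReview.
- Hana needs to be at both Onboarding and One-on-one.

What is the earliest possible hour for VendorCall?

1pm

VendorCall at 1pm is achievable: One-on-one in 5pm, Planning in 4pm, VendorCall in 1pm, Onboarding in 3pm, Roadmap in 2pm, DesignReview in 6pm.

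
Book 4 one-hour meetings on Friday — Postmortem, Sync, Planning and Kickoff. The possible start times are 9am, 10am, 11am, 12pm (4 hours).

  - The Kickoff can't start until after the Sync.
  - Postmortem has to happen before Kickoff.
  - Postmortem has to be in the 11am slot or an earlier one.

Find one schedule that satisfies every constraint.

Sync -> 9am, Postmortem -> 9am, Planning -> 9am, Kickoff -> 10am

Checking: Postmortem(9am) before Kickoff(10am); Sync(9am) before Kickoff(10am); Postmortem=9am in [9am,11am].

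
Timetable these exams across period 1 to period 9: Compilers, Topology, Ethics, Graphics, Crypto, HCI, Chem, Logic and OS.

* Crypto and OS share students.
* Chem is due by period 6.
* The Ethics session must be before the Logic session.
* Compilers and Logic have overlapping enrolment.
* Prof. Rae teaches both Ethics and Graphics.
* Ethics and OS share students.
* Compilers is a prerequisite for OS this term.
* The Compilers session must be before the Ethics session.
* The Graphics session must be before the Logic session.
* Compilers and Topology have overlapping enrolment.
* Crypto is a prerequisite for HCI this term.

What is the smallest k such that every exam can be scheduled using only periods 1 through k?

3 periods

The precedence chain requires at least 3 distinct periods.
3 works (last occupied period: period 3): for example Topology in period 2; OS in period 3; Crypto in period 1; HCI in period 2; Logic in period 3; Compilers in period 1; Ethics in period 2; Chem in period 1; Graphics in period 1.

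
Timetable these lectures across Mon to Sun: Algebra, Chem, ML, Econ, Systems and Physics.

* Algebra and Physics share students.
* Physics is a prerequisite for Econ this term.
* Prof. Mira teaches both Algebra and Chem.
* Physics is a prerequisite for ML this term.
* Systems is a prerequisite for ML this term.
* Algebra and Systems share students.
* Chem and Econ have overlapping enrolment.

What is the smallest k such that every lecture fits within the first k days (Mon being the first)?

The precedence chain requires at least 2 distinct days.
2 works (last occupied day: Tue): for example Econ=Tue; Systems=Mon; Physics=Mon; ML=Tue; Chem=Mon; Algebra=Tue.

2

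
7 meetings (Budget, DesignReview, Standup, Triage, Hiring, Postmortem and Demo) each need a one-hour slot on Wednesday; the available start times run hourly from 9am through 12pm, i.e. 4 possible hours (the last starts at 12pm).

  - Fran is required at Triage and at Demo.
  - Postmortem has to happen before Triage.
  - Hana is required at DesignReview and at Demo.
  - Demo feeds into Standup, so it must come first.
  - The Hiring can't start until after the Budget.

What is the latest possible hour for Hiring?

12pm

Precedence pushes Hiring to at least 10am.
Hiring at 12pm is achievable: Triage in 10am; Postmortem in 9am; DesignReview in 10am; Demo in 9am; Standup in 10am; Budget in 9am; Hiring in 12pm.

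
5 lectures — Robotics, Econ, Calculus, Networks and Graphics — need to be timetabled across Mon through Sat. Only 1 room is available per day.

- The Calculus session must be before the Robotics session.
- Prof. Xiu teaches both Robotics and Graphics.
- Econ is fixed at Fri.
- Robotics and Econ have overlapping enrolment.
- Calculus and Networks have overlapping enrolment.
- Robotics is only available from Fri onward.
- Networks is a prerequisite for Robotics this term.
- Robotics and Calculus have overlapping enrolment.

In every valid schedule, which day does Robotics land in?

Robotics's window is Fri–Sat.
Econ is fixed at Fri, and Robotics can't share a day with Econ.
So Robotics must be Sat.

Sat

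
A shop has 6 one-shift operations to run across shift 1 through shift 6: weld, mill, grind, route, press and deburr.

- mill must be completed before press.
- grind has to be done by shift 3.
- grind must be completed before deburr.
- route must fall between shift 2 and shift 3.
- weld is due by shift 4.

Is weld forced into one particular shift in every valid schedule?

No

weld can be shift 1 (e.g. weld in shift 1, mill in shift 1, grind in shift 1, press in shift 2, deburr in shift 2, route in shift 2) or shift 2 (e.g. grind=shift 1; route=shift 2; mill=shift 1; deburr=shift 2; press=shift 2; weld=shift 2).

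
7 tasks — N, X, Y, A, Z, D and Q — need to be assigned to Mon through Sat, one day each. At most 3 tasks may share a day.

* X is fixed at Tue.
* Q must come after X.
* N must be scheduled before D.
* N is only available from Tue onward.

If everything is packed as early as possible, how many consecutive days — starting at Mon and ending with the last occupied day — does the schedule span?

3

The precedence chain requires at least 2 distinct days.
With at most 3 per day and 7 tasks, at least 3 days are needed.
Propagating the time windows through the other constraints, D can't land before Wed — that is day 3 counting from Mon — so the schedule must run through at least 3 days.
3 works (last occupied day: Wed): for example A -> Mon; N -> Tue; Q -> Wed; Y -> Mon; D -> Wed; Z -> Mon; X -> Tue.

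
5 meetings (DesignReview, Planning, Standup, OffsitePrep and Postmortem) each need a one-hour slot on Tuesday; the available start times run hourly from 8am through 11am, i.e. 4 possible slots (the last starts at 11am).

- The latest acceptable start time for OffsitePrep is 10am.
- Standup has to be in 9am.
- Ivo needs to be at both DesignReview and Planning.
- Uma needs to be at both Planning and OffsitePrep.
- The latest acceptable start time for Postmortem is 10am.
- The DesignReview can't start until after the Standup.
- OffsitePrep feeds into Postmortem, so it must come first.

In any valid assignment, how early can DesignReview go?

10am

Precedence pushes DesignReview to at least 10am.
DesignReview at 10am is achievable: OffsitePrep=8am; Planning=9am; DesignReview=10am; Postmortem=9am; Standup=9am.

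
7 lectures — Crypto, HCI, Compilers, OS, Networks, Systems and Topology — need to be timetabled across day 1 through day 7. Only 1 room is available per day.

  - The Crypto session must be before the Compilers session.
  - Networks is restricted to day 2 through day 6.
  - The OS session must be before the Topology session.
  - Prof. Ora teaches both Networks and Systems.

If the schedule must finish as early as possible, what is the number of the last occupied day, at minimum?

The precedence chain requires at least 2 distinct days.
With at most 1 per day and 7 lectures, at least 7 days are needed.
7 works (last occupied day: day 7): for example Compilers=day 3; OS=day 4; Networks=day 2; Topology=day 5; Crypto=day 1; HCI=day 6; Systems=day 7.

day 7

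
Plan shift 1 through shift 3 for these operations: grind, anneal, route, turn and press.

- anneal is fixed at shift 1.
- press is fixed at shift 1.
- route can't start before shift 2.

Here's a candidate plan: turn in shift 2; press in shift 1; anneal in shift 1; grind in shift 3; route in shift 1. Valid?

press is fixed at shift 1 — holds.
anneal is fixed at shift 1 — holds.
route can't start before shift 2 — violated.

No. route can't start before shift 2 is not satisfied.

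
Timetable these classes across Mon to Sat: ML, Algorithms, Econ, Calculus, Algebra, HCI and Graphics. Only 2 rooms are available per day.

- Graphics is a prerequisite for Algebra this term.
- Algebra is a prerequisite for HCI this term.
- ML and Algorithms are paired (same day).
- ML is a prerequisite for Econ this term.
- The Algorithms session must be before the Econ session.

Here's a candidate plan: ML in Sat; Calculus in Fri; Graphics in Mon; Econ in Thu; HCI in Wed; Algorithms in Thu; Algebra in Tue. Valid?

Invalid. ML is a prerequisite for Econ this term.

Graphics is a prerequisite for Algebra this term — holds.
ML and Algorithms are paired (same day) — violated.
The Algorithms session must be before the Econ session — violated.
ML is a prerequisite for Econ this term — violated.
Only 2 rooms are available per day — holds.
Algebra is a prerequisite for HCI this term — holds.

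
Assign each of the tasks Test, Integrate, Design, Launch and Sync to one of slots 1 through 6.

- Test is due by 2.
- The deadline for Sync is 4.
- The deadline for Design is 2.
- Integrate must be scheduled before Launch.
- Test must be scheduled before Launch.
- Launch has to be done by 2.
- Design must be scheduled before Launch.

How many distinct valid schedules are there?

4

Enumerating: Launch=2, Sync=1, Test=1, Design=1, Integrate=1 | Launch -> 2; Design -> 1; Test -> 1; Integrate -> 1; Sync -> 2 | Design -> 1, Integrate -> 1, Sync -> 3, Test -> 1, Launch -> 2 | Test -> 1, Design -> 1, Sync -> 4, Launch -> 2, Integrate -> 1.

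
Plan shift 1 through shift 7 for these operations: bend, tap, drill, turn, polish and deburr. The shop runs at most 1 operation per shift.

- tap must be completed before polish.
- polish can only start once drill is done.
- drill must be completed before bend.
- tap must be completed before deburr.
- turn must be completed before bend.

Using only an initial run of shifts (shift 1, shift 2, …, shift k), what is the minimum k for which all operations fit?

The precedence chain requires at least 2 distinct shifts.
With at most 1 per shift and 6 operations, at least 6 shifts are needed.
6 works (last occupied shift: shift 6): for example tap=shift 4; deburr=shift 6; turn=shift 2; polish=shift 5; bend=shift 3; drill=shift 1.

6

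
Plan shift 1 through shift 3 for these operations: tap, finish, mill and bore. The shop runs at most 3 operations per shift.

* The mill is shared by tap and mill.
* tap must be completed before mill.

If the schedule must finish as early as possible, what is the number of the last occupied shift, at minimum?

2

The precedence chain requires at least 2 distinct shifts.
With at most 3 per shift and 4 operations, at least 2 shifts are needed.
2 works (last occupied shift: shift 2): for example tap -> shift 1; finish -> shift 1; bore -> shift 1; mill -> shift 2.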